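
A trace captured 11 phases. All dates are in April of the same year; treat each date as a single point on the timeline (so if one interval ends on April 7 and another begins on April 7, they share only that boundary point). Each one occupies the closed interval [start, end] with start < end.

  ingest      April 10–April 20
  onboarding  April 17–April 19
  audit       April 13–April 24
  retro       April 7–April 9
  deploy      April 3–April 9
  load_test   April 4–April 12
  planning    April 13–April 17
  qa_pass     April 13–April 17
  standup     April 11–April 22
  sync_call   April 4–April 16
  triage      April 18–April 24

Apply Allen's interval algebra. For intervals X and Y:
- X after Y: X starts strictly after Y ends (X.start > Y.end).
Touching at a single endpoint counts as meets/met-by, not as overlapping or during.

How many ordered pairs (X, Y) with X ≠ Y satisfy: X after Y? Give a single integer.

Checking all 110 ordered pairs for relation 'after'; matching pairs in alphabetical order:
(audit, deploy): audit after deploy ✓
(audit, load_test): audit after load_test ✓
(audit, retro): audit after retro ✓
(ingest, deploy): ingest after deploy ✓
(ingest, retro): ingest after retro ✓
(onboarding, deploy): onboarding after deploy ✓
(onboarding, load_test): onboarding after load_test ✓
(onboarding, retro): onboarding after retro ✓
(onboarding, sync_call): onboarding after sync_call ✓
(planning, deploy): planning after deploy ✓
(planning, load_test): planning after load_test ✓
(planning, retro): planning after retro ✓
(qa_pass, deploy): qa_pass after deploy ✓
(qa_pass, load_test): qa_pass after load_test ✓
(qa_pass, retro): qa_pass after retro ✓
(standup, deploy): standup after deploy ✓
(standup, retro): standup after retro ✓
(triage, deploy): triage after deploy ✓
(triage, load_test): triage after load_test ✓
(triage, planning): triage after planning ✓
(triage, qa_pass): triage after qa_pass ✓
(triage, retro): triage after retro ✓
(triage, sync_call): triage after sync_call ✓
Count: 23.

23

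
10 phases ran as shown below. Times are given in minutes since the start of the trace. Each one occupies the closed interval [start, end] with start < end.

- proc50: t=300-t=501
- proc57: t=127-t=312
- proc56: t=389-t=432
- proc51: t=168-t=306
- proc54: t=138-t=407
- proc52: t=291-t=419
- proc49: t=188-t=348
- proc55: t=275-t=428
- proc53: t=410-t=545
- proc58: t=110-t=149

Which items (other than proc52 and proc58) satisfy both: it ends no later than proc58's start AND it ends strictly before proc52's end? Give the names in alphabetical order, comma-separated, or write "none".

Conditions: its end is no later than proc58's start (X.end <= t=110) AND its end is strictly before proc52's end (X.end < t=419).
proc49: end t=348 <= t=110? ✗; end t=348 < t=419? ✓ → no.
proc50: end t=501 <= t=110? ✗; end t=501 < t=419? ✗ → no.
proc51: end t=306 <= t=110? ✗; end t=306 < t=419? ✓ → no.
proc53: end t=545 <= t=110? ✗; end t=545 < t=419? ✗ → no.
proc54: end t=407 <= t=110? ✗; end t=407 < t=419? ✓ → no.
proc55: end t=428 <= t=110? ✗; end t=428 < t=419? ✗ → no.
proc56: end t=432 <= t=110? ✗; end t=432 < t=419? ✗ → no.
proc57: end t=312 <= t=110? ✗; end t=312 < t=419? ✓ → no.
Result: none.

none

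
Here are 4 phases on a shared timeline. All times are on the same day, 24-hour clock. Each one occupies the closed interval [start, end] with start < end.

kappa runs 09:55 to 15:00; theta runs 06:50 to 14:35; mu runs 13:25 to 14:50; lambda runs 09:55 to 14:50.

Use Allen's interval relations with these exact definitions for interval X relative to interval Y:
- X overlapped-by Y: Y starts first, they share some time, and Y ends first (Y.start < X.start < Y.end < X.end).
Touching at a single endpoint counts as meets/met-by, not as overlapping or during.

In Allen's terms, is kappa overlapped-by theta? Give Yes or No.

kappa = [09:55, 15:00], theta = [06:50, 14:35].
Actual relation of kappa to theta: overlapped-by.
Asked whether 'overlapped-by' holds → Yes.

Yes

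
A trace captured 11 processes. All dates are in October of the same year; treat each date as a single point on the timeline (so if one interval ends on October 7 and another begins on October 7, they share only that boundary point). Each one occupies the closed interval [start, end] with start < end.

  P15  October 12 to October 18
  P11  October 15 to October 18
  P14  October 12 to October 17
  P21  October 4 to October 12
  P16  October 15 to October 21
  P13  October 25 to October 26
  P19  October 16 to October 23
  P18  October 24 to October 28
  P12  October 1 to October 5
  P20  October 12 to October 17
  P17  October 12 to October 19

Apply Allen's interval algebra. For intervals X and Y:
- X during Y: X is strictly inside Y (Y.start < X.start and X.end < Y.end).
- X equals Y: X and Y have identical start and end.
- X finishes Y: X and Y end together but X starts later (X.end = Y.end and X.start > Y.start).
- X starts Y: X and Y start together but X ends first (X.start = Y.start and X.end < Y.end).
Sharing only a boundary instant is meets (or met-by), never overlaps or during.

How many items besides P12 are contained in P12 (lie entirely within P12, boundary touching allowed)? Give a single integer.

0

Target P12 = [October 1, October 5].
P11 [October 15, October 18] → after → no.
P13 [October 25, October 26] → after → no.
P14 [October 12, October 17] → after → no.
P15 [October 12, October 18] → after → no.
P16 [October 15, October 21] → after → no.
P17 [October 12, October 19] → after → no.
P18 [October 24, October 28] → after → no.
P19 [October 16, October 23] → after → no.
P20 [October 12, October 17] → after → no.
P21 [October 4, October 12] → overlapped-by → no.
Total: 0.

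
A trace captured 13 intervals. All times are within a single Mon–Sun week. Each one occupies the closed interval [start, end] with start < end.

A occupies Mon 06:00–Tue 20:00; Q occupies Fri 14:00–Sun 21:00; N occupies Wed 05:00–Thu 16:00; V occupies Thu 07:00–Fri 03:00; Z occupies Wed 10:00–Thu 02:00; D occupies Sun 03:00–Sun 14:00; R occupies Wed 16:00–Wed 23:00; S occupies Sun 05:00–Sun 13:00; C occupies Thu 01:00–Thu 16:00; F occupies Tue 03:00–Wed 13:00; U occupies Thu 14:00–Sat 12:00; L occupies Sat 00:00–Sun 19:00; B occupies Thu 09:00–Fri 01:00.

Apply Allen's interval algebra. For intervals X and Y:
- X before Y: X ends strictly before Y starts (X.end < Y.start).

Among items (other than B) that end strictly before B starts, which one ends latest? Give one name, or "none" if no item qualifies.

Z

Target B = [Thu 09:00, Fri 01:00].
A [Mon 06:00, Tue 20:00] → before → candidate.
C [Thu 01:00, Thu 16:00] → overlaps → excluded.
D [Sun 03:00, Sun 14:00] → after → excluded.
F [Tue 03:00, Wed 13:00] → before → candidate.
L [Sat 00:00, Sun 19:00] → after → excluded.
N [Wed 05:00, Thu 16:00] → overlaps → excluded.
Q [Fri 14:00, Sun 21:00] → after → excluded.
R [Wed 16:00, Wed 23:00] → before → candidate.
S [Sun 05:00, Sun 13:00] → after → excluded.
U [Thu 14:00, Sat 12:00] → overlapped-by → excluded.
V [Thu 07:00, Fri 03:00] → contains → excluded.
Z [Wed 10:00, Thu 02:00] → before → candidate.
Among candidates, latest end is Thu 02:00 → Z.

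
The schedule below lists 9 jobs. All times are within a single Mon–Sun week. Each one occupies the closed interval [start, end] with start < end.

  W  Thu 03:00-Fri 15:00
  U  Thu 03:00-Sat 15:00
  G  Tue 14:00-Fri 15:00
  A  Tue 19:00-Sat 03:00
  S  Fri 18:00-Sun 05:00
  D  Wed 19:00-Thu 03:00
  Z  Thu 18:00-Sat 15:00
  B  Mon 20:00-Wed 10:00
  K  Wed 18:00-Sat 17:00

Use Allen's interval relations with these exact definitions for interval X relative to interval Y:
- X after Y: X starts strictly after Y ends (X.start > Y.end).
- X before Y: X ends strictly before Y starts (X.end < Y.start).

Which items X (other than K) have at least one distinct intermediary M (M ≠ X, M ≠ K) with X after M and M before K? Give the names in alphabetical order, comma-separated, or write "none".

D, S, U, W, Z

Target K = [Wed 18:00, Sat 17:00].
Intermediaries M with M before K: B.
Via B — items with X after B: D, S, U, W, Z.
Union: D, S, U, W, Z.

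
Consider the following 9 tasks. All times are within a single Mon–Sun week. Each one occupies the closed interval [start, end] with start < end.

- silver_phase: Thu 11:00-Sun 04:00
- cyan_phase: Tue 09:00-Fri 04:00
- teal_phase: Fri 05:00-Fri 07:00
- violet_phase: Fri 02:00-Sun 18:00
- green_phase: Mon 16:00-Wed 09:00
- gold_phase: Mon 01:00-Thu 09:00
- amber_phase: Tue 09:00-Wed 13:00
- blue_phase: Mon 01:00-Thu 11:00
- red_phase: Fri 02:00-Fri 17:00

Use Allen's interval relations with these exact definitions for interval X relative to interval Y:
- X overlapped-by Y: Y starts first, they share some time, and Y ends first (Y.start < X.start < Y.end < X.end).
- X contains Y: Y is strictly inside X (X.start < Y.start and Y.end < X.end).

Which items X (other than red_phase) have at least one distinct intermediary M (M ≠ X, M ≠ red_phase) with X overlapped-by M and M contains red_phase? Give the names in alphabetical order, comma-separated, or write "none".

violet_phase

Target red_phase = [Fri 02:00, Fri 17:00].
Intermediaries M with M contains red_phase: silver_phase.
Via silver_phase — items with X overlapped-by silver_phase: violet_phase.
Union: violet_phase.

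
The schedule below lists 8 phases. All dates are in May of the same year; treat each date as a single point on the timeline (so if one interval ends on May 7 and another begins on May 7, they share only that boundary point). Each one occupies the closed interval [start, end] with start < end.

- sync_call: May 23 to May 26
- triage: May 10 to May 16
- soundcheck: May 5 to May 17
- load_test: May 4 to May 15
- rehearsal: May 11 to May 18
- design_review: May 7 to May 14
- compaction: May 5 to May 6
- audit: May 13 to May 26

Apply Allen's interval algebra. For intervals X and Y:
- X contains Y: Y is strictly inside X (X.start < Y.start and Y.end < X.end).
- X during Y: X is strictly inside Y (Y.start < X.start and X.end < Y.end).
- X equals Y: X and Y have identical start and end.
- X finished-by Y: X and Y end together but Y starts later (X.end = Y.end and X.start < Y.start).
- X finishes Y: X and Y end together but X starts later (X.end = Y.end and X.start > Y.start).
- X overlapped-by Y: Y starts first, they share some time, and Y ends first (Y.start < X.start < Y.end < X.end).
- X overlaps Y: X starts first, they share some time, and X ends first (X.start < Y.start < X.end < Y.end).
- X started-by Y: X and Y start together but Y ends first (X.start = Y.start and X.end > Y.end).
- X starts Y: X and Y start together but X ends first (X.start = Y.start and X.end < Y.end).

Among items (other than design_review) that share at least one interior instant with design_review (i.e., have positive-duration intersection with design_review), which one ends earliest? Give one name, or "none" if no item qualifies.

load_test

Target design_review = [May 7, May 14].
audit [May 13, May 26] → overlapped-by → candidate.
compaction [May 5, May 6] → before → excluded.
load_test [May 4, May 15] → contains → candidate.
rehearsal [May 11, May 18] → overlapped-by → candidate.
soundcheck [May 5, May 17] → contains → candidate.
sync_call [May 23, May 26] → after → excluded.
triage [May 10, May 16] → overlapped-by → candidate.
Among candidates, earliest end is May 15 → load_test.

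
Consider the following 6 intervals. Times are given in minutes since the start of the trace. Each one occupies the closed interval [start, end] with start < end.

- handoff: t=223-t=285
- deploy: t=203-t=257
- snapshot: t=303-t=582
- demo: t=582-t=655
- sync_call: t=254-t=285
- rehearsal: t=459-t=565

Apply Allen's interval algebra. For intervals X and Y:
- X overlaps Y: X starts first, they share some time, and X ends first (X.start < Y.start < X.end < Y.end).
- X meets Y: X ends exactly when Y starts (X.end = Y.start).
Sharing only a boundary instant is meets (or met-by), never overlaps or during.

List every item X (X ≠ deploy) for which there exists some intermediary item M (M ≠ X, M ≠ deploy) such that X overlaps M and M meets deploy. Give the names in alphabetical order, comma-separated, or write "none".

Target deploy = [t=203, t=257].
Intermediaries M with M meets deploy: none.
Union: none.

none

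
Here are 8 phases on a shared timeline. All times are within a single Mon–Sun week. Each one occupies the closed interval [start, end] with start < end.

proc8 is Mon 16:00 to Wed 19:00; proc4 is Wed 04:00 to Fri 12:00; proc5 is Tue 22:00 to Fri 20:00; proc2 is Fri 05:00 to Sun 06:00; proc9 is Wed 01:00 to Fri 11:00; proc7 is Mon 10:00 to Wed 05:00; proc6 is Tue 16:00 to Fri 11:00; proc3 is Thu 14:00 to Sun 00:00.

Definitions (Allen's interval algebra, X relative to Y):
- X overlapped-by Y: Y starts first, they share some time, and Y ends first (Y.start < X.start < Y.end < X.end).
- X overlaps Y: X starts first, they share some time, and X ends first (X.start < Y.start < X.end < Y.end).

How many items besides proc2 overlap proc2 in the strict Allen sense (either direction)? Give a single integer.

Target proc2 = [Fri 05:00, Sun 06:00].
proc3 [Thu 14:00, Sun 00:00] → overlaps → counts.
proc4 [Wed 04:00, Fri 12:00] → overlaps → counts.
proc5 [Tue 22:00, Fri 20:00] → overlaps → counts.
proc6 [Tue 16:00, Fri 11:00] → overlaps → counts.
proc7 [Mon 10:00, Wed 05:00] → before → no.
proc8 [Mon 16:00, Wed 19:00] → before → no.
proc9 [Wed 01:00, Fri 11:00] → overlaps → counts.
Total: 5.

5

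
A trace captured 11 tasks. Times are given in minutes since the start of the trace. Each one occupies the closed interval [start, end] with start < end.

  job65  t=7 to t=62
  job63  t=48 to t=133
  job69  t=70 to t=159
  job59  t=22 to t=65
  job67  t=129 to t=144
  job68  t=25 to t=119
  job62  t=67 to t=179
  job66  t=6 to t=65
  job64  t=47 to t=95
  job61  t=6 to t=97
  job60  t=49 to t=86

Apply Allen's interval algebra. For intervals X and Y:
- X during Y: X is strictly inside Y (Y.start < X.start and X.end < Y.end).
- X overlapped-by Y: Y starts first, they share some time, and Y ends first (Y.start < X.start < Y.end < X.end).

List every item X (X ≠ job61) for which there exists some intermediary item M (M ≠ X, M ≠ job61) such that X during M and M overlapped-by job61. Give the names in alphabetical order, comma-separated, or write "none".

Target job61 = [t=6, t=97].
Intermediaries M with M overlapped-by job61: job62, job63, job68, job69.
Via job62 — items with X during job62: job67, job69.
Via job63 — items with X during job63: job60.
Via job68 — items with X during job68: job60, job64.
Via job69 — items with X during job69: job67.
Union: job60, job64, job67, job69.

job60, job64, job67, job69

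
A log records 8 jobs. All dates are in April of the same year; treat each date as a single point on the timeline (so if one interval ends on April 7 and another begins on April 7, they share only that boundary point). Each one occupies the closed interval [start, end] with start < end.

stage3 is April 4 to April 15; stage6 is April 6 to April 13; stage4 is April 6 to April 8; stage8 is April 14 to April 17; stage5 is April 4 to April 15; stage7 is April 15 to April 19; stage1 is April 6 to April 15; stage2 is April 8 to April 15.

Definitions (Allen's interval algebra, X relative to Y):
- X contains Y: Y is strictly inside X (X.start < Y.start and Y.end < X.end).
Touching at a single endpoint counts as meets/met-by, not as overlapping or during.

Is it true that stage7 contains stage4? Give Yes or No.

No

stage7 = [April 15, April 19], stage4 = [April 6, April 8].
Actual relation of stage7 to stage4: after.
Asked whether 'contains' holds → No.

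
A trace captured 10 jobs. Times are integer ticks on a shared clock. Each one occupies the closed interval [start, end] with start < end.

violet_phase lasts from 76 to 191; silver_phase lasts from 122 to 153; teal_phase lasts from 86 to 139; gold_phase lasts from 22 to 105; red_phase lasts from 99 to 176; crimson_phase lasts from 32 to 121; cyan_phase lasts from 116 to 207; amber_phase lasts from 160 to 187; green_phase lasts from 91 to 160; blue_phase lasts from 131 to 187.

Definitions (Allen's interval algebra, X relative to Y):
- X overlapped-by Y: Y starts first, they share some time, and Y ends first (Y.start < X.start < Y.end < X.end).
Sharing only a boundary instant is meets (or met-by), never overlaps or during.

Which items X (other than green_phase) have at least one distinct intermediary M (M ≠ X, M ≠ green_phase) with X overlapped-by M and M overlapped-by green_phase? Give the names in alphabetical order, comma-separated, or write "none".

amber_phase, blue_phase, cyan_phase

Target green_phase = [91, 160].
Intermediaries M with M overlapped-by green_phase: blue_phase, cyan_phase, red_phase.
Via blue_phase — items with X overlapped-by blue_phase: none.
Via cyan_phase — items with X overlapped-by cyan_phase: none.
Via red_phase — items with X overlapped-by red_phase: amber_phase, blue_phase, cyan_phase.
Union: amber_phase, blue_phase, cyan_phase.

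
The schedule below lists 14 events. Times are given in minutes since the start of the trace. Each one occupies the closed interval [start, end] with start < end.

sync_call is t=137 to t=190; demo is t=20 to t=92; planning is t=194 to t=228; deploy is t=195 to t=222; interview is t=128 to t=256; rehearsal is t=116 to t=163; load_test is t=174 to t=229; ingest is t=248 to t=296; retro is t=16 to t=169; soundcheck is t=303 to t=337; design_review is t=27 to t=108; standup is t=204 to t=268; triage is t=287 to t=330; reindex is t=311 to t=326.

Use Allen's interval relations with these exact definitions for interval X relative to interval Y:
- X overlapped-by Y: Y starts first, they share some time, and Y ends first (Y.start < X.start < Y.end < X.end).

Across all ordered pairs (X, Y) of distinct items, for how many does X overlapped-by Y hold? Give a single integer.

Checking all 182 ordered pairs for relation 'overlapped-by'; matching pairs in alphabetical order:
(design_review, demo): design_review overlapped-by demo ✓
(ingest, interview): ingest overlapped-by interview ✓
(ingest, standup): ingest overlapped-by standup ✓
(interview, rehearsal): interview overlapped-by rehearsal ✓
(interview, retro): interview overlapped-by retro ✓
(load_test, sync_call): load_test overlapped-by sync_call ✓
(soundcheck, triage): soundcheck overlapped-by triage ✓
(standup, deploy): standup overlapped-by deploy ✓
(standup, interview): standup overlapped-by interview ✓
(standup, load_test): standup overlapped-by load_test ✓
(standup, planning): standup overlapped-by planning ✓
(sync_call, rehearsal): sync_call overlapped-by rehearsal ✓
(sync_call, retro): sync_call overlapped-by retro ✓
(triage, ingest): triage overlapped-by ingest ✓
Count: 14.

14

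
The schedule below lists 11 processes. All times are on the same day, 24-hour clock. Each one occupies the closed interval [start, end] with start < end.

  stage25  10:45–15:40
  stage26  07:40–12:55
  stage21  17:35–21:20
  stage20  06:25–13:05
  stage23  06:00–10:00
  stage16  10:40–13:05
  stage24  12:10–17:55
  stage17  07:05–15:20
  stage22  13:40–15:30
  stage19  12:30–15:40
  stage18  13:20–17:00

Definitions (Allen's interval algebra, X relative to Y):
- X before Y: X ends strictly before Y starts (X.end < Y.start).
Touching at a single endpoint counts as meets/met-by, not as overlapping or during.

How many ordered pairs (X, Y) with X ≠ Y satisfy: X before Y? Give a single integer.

21

Checking all 110 ordered pairs for relation 'before'; matching pairs in alphabetical order:
(stage16, stage18): stage16 before stage18 ✓
(stage16, stage21): stage16 before stage21 ✓
(stage16, stage22): stage16 before stage22 ✓
(stage17, stage21): stage17 before stage21 ✓
(stage18, stage21): stage18 before stage21 ✓
(stage19, stage21): stage19 before stage21 ✓
(stage20, stage18): stage20 before stage18 ✓
(stage20, stage21): stage20 before stage21 ✓
(stage20, stage22): stage20 before stage22 ✓
(stage22, stage21): stage22 before stage21 ✓
(stage23, stage16): stage23 before stage16 ✓
(stage23, stage18): stage23 before stage18 ✓
(stage23, stage19): stage23 before stage19 ✓
(stage23, stage21): stage23 before stage21 ✓
(stage23, stage22): stage23 before stage22 ✓
(stage23, stage24): stage23 before stage24 ✓
(stage23, stage25): stage23 before stage25 ✓
(stage25, stage21): stage25 before stage21 ✓
(stage26, stage18): stage26 before stage18 ✓
(stage26, stage21): stage26 before stage21 ✓
(stage26, stage22): stage26 before stage22 ✓
Count: 21.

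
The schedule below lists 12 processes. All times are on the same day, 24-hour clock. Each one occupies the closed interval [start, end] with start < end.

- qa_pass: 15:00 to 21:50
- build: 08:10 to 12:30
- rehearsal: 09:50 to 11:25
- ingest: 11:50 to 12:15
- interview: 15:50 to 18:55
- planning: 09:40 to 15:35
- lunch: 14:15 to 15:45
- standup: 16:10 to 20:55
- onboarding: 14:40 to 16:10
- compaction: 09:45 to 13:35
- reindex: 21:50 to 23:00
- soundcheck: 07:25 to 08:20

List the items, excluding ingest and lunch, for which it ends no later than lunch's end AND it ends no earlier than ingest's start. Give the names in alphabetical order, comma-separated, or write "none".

Conditions: its end is no later than lunch's end (X.end <= 15:45) AND its end is no earlier than ingest's start (X.end >= 11:50).
build: end 12:30 <= 15:45? ✓; end 12:30 >= 11:50? ✓ → yes.
compaction: end 13:35 <= 15:45? ✓; end 13:35 >= 11:50? ✓ → yes.
interview: end 18:55 <= 15:45? ✗; end 18:55 >= 11:50? ✓ → no.
onboarding: end 16:10 <= 15:45? ✗; end 16:10 >= 11:50? ✓ → no.
planning: end 15:35 <= 15:45? ✓; end 15:35 >= 11:50? ✓ → yes.
qa_pass: end 21:50 <= 15:45? ✗; end 21:50 >= 11:50? ✓ → no.
rehearsal: end 11:25 <= 15:45? ✓; end 11:25 >= 11:50? ✗ → no.
reindex: end 23:00 <= 15:45? ✗; end 23:00 >= 11:50? ✓ → no.
soundcheck: end 08:20 <= 15:45? ✓; end 08:20 >= 11:50? ✗ → no.
standup: end 20:55 <= 15:45? ✗; end 20:55 >= 11:50? ✓ → no.
Result: build, compaction, planning.

build, compaction, planning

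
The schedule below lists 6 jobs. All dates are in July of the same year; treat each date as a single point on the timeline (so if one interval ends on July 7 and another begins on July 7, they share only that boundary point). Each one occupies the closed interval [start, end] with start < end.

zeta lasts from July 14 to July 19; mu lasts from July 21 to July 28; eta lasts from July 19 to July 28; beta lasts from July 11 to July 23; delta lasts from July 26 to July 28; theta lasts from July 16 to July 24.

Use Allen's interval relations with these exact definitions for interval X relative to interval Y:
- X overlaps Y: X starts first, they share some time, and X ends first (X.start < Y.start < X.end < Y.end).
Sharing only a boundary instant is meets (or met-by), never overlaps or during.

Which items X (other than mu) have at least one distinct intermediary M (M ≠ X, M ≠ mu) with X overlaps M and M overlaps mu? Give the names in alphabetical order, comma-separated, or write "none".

beta, zeta

Target mu = [July 21, July 28].
Intermediaries M with M overlaps mu: beta, theta.
Via beta — items with X overlaps beta: none.
Via theta — items with X overlaps theta: beta, zeta.
Union: beta, zeta.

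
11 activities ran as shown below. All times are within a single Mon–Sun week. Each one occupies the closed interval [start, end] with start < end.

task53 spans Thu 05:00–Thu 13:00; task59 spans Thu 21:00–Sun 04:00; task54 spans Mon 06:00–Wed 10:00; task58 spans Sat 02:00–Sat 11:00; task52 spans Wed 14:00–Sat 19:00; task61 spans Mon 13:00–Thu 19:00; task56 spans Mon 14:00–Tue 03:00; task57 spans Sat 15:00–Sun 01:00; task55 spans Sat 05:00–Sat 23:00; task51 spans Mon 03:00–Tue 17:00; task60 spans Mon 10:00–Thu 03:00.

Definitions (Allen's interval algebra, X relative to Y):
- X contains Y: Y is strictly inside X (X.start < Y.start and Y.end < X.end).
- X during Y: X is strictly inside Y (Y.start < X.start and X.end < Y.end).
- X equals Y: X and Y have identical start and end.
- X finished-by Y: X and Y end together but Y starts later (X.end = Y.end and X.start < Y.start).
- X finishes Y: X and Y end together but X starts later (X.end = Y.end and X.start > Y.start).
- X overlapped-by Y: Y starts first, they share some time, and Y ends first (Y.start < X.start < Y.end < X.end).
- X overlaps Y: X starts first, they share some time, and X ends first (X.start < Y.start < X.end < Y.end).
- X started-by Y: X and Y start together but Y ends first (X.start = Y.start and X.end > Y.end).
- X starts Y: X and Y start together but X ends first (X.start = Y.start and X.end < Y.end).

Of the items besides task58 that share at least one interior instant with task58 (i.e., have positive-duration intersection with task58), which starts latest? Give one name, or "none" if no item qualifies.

Target task58 = [Sat 02:00, Sat 11:00].
task51 [Mon 03:00, Tue 17:00] → before → excluded.
task52 [Wed 14:00, Sat 19:00] → contains → candidate.
task53 [Thu 05:00, Thu 13:00] → before → excluded.
task54 [Mon 06:00, Wed 10:00] → before → excluded.
task55 [Sat 05:00, Sat 23:00] → overlapped-by → candidate.
task56 [Mon 14:00, Tue 03:00] → before → excluded.
task57 [Sat 15:00, Sun 01:00] → after → excluded.
task59 [Thu 21:00, Sun 04:00] → contains → candidate.
task60 [Mon 10:00, Thu 03:00] → before → excluded.
task61 [Mon 13:00, Thu 19:00] → before → excluded.
Among candidates, latest start is Sat 05:00 → task55.

task55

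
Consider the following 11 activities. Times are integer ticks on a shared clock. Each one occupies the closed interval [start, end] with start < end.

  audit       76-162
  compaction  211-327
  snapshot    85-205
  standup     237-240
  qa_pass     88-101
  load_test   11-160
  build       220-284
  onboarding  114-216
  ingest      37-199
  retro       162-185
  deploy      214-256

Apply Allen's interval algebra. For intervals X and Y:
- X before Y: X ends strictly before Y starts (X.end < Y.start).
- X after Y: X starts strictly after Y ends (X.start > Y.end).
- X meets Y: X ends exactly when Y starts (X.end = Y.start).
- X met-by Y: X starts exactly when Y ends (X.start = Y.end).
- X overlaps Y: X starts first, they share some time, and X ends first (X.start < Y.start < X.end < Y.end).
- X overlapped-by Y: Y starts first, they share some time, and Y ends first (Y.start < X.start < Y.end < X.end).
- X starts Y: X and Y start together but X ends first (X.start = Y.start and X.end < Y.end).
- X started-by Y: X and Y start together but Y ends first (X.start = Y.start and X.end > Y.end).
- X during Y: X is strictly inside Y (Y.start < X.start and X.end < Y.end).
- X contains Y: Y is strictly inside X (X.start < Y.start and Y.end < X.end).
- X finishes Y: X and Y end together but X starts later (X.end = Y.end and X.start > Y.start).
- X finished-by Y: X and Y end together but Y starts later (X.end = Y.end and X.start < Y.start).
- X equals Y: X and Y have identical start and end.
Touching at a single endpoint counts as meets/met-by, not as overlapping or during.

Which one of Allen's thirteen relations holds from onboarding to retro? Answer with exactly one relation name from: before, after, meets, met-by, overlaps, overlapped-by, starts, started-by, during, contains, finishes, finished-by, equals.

contains

onboarding = [114, 216]; retro = [162, 185].
Compare endpoints: onboarding.start < retro.start, onboarding.start < retro.end, onboarding.end > retro.start, onboarding.end > retro.end.
That pattern is 'contains'.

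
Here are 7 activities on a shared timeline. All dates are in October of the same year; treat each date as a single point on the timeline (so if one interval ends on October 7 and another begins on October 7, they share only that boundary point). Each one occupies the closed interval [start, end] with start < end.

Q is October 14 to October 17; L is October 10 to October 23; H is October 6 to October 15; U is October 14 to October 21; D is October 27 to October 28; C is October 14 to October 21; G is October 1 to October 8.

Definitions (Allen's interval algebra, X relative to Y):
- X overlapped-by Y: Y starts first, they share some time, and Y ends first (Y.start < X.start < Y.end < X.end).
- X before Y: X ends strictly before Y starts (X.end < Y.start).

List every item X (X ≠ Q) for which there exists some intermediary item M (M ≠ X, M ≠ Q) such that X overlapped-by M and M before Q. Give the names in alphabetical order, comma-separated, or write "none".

H

Target Q = [October 14, October 17].
Intermediaries M with M before Q: G.
Via G — items with X overlapped-by G: H.
Union: H.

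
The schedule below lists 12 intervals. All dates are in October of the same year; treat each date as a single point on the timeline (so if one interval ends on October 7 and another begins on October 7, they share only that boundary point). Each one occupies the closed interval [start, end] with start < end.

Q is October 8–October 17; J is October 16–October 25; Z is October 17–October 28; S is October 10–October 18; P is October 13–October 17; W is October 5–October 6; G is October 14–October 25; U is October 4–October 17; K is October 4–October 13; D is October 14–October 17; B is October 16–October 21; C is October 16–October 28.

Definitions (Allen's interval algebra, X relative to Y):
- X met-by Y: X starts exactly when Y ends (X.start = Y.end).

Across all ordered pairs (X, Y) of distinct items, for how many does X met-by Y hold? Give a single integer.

5

Checking all 132 ordered pairs for relation 'met-by'; matching pairs in alphabetical order:
(P, K): P met-by K ✓
(Z, D): Z met-by D ✓
(Z, P): Z met-by P ✓
(Z, Q): Z met-by Q ✓
(Z, U): Z met-by U ✓
Count: 5.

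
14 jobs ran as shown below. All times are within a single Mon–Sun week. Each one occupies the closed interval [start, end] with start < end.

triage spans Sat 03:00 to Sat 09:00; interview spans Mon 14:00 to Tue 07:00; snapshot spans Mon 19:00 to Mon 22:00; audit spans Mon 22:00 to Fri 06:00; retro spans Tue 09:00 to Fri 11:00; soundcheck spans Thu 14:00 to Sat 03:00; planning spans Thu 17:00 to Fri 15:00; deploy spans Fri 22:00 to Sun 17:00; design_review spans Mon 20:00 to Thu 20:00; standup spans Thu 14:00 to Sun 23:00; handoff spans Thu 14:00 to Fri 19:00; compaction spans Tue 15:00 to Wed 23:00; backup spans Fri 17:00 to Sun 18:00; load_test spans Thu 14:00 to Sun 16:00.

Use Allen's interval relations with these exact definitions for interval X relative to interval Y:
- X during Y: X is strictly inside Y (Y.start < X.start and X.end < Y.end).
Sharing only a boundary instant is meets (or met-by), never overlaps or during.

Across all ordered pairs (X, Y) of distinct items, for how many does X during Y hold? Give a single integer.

Checking all 182 ordered pairs for relation 'during'; matching pairs in alphabetical order:
(backup, standup): backup during standup ✓
(compaction, audit): compaction during audit ✓
(compaction, design_review): compaction during design_review ✓
(compaction, retro): compaction during retro ✓
(deploy, backup): deploy during backup ✓
(deploy, standup): deploy during standup ✓
(planning, handoff): planning during handoff ✓
(planning, load_test): planning during load_test ✓
(planning, soundcheck): planning during soundcheck ✓
(planning, standup): planning during standup ✓
(snapshot, interview): snapshot during interview ✓
(triage, backup): triage during backup ✓
(triage, deploy): triage during deploy ✓
(triage, load_test): triage during load_test ✓
(triage, standup): triage during standup ✓
Count: 15.

15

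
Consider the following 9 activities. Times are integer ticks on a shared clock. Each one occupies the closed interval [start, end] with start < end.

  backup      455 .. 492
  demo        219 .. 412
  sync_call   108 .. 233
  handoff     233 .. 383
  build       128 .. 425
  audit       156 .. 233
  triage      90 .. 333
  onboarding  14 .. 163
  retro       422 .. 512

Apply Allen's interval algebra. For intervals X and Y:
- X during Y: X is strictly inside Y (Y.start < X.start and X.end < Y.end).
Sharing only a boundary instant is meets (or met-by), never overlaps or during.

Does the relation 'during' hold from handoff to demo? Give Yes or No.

Yes

handoff = [233, 383], demo = [219, 412].
Actual relation of handoff to demo: during.
Asked whether 'during' holds → Yes.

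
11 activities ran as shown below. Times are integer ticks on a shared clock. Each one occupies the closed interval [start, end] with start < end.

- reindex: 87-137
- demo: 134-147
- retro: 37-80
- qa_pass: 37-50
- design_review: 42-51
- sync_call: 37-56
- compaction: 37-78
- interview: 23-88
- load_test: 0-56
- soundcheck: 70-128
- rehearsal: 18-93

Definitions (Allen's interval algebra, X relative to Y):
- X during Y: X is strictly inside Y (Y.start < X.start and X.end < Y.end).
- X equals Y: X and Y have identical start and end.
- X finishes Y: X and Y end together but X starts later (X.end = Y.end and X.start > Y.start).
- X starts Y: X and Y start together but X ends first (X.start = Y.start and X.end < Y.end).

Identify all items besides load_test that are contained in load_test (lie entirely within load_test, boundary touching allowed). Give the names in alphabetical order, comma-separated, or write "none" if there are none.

design_review, qa_pass, sync_call

Target load_test = [0, 56].
compaction [37, 78] → overlapped-by → no.
demo [134, 147] → after → no.
design_review [42, 51] → during → yes.
interview [23, 88] → overlapped-by → no.
qa_pass [37, 50] → during → yes.
rehearsal [18, 93] → overlapped-by → no.
reindex [87, 137] → after → no.
retro [37, 80] → overlapped-by → no.
soundcheck [70, 128] → after → no.
sync_call [37, 56] → finishes → yes.
Result: design_review, qa_pass, sync_call.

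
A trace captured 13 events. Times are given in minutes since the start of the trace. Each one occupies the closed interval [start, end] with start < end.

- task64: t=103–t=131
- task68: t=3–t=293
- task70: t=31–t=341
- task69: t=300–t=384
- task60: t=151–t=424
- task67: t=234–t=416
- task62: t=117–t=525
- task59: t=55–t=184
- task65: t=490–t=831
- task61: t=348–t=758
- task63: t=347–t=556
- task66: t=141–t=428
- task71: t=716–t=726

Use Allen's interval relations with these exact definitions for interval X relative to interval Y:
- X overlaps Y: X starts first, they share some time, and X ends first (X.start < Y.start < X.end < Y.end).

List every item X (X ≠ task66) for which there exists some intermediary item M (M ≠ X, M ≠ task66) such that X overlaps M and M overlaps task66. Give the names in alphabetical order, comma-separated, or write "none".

Target task66 = [t=141, t=428].
Intermediaries M with M overlaps task66: task59, task68, task70.
Via task59 — items with X overlaps task59: none.
Via task68 — items with X overlaps task68: none.
Via task70 — items with X overlaps task70: task68.
Union: task68.

task68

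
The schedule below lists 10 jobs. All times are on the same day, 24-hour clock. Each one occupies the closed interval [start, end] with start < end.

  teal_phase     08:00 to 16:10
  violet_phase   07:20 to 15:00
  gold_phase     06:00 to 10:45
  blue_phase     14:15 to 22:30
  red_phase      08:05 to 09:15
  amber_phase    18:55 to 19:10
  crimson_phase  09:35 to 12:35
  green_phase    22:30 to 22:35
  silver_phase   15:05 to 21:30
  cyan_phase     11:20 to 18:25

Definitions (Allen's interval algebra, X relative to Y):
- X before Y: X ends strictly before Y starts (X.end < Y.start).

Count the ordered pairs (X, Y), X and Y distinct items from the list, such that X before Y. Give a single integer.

24

Checking all 90 ordered pairs for relation 'before'; matching pairs in alphabetical order:
(amber_phase, green_phase): amber_phase before green_phase ✓
(crimson_phase, amber_phase): crimson_phase before amber_phase ✓
(crimson_phase, blue_phase): crimson_phase before blue_phase ✓
(crimson_phase, green_phase): crimson_phase before green_phase ✓
(crimson_phase, silver_phase): crimson_phase before silver_phase ✓
(cyan_phase, amber_phase): cyan_phase before amber_phase ✓
(cyan_phase, green_phase): cyan_phase before green_phase ✓
(gold_phase, amber_phase): gold_phase before amber_phase ✓
(gold_phase, blue_phase): gold_phase before blue_phase ✓
(gold_phase, cyan_phase): gold_phase before cyan_phase ✓
(gold_phase, green_phase): gold_phase before green_phase ✓
(gold_phase, silver_phase): gold_phase before silver_phase ✓
(red_phase, amber_phase): red_phase before amber_phase ✓
(red_phase, blue_phase): red_phase before blue_phase ✓
(red_phase, crimson_phase): red_phase before crimson_phase ✓
(red_phase, cyan_phase): red_phase before cyan_phase ✓
(red_phase, green_phase): red_phase before green_phase ✓
(red_phase, silver_phase): red_phase before silver_phase ✓
(silver_phase, green_phase): silver_phase before green_phase ✓
(teal_phase, amber_phase): teal_phase before amber_phase ✓
(teal_phase, green_phase): teal_phase before green_phase ✓
(violet_phase, amber_phase): violet_phase before amber_phase ✓
(violet_phase, green_phase): violet_phase before green_phase ✓
(violet_phase, silver_phase): violet_phase before silver_phase ✓
Count: 24.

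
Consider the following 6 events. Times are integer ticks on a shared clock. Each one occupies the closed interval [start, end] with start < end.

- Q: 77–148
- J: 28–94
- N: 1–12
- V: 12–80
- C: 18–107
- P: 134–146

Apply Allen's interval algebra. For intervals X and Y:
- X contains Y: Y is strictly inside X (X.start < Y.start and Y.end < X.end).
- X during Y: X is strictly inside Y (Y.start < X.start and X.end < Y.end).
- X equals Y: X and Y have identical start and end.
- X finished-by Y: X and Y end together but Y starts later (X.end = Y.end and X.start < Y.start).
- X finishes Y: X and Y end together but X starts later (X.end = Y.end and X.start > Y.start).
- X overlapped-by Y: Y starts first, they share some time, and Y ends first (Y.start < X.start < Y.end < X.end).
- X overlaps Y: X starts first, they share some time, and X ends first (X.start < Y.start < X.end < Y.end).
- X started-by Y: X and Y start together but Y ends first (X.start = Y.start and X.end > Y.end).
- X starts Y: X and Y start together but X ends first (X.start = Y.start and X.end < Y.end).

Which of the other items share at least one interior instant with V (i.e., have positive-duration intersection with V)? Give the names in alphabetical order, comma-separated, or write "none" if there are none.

Target V = [12, 80].
C [18, 107] → overlapped-by → yes.
J [28, 94] → overlapped-by → yes.
N [1, 12] → meets → no.
P [134, 146] → after → no.
Q [77, 148] → overlapped-by → yes.
Result: C, J, Q.

C, J, Q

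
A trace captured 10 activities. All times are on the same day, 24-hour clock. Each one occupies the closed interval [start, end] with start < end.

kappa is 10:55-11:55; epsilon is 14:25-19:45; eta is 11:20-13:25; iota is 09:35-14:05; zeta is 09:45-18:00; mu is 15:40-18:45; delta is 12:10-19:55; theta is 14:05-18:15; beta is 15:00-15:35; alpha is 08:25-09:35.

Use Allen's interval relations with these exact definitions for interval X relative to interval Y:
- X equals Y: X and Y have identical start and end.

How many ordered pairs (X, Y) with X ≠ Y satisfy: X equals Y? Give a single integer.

Checking all 90 ordered pairs for relation 'equals'; matching pairs in alphabetical order:
No pair satisfies it.
Count: 0.

0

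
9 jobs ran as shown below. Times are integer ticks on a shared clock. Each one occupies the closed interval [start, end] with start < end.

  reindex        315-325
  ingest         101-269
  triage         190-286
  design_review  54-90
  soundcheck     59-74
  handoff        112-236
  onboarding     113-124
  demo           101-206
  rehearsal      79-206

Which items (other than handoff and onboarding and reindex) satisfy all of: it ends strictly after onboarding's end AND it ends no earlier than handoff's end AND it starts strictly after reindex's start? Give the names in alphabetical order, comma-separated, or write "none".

Conditions: its end is strictly after onboarding's end (X.end > 124) AND its end is no earlier than handoff's end (X.end >= 236) AND its start is strictly after reindex's start (X.start > 315).
demo: end 206 > 124? ✓; end 206 >= 236? ✗; start 101 > 315? ✗ → no.
design_review: end 90 > 124? ✗; end 90 >= 236? ✗; start 54 > 315? ✗ → no.
ingest: end 269 > 124? ✓; end 269 >= 236? ✓; start 101 > 315? ✗ → no.
rehearsal: end 206 > 124? ✓; end 206 >= 236? ✗; start 79 > 315? ✗ → no.
soundcheck: end 74 > 124? ✗; end 74 >= 236? ✗; start 59 > 315? ✗ → no.
triage: end 286 > 124? ✓; end 286 >= 236? ✓; start 190 > 315? ✗ → no.
Result: none.

none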